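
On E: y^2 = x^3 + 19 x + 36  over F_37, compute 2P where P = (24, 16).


Doubling: s = (3 x1^2 + a) / (2 y1)
s = (3*24^2 + 19) / (2*16) mod 37 = 28
x3 = s^2 - 2 x1 mod 37 = 28^2 - 2*24 = 33
y3 = s (x1 - x3) - y1 mod 37 = 28 * (24 - 33) - 16 = 28

2P = (33, 28)


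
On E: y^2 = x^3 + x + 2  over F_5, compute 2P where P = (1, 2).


k = 2 = 10_2 (binary, LSB first: 01)
Double-and-add from P = (1, 2):
  bit 0 = 0: acc unchanged = O
  bit 1 = 1: acc = O + (4, 0) = (4, 0)

2P = (4, 0)


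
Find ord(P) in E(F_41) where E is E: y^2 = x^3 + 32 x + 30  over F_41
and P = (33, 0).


Compute successive multiples of P until we hit O:
  1P = (33, 0)
  2P = O

ord(P) = 2


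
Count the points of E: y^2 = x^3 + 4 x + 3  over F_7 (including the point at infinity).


For each x in F_7, count y with y^2 = x^3 + 4 x + 3 mod 7:
  x = 1: RHS = 1, y in [1, 6]  -> 2 point(s)
  x = 3: RHS = 0, y in [0]  -> 1 point(s)
  x = 5: RHS = 1, y in [1, 6]  -> 2 point(s)
Affine points: 5. Add the point at infinity: total = 6.

#E(F_7) = 6


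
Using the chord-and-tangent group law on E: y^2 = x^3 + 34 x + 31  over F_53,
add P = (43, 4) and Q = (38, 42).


P != Q, so use the chord formula.
s = (y2 - y1) / (x2 - x1) = (38) / (48) mod 53 = 3
x3 = s^2 - x1 - x2 mod 53 = 3^2 - 43 - 38 = 34
y3 = s (x1 - x3) - y1 mod 53 = 3 * (43 - 34) - 4 = 23

P + Q = (34, 23)


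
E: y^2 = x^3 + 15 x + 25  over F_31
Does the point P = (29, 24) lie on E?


Check whether y^2 = x^3 + 15 x + 25 (mod 31) for (x, y) = (29, 24).
LHS: y^2 = 24^2 mod 31 = 18
RHS: x^3 + 15 x + 25 = 29^3 + 15*29 + 25 mod 31 = 18
LHS = RHS

Yes, on the curve


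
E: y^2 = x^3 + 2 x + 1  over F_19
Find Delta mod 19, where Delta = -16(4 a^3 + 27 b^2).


4 a^3 + 27 b^2 = 4*2^3 + 27*1^2 = 32 + 27 = 59
Delta = -16 * (59) = -944
Delta mod 19 = 6

Delta = 6 (mod 19)


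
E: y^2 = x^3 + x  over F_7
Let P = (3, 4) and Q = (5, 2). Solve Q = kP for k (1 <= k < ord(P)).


Enumerate multiples of P until we hit Q = (5, 2):
  1P = (3, 4)
  2P = (1, 3)
  3P = (5, 2)
Match found at i = 3.

k = 3


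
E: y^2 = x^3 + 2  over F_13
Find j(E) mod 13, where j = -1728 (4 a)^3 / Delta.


Delta = -16(4 a^3 + 27 b^2) mod 13 = 1
-1728 * (4 a)^3 = -1728 * (4*0)^3 mod 13 = 0
j = 0 * 1^(-1) mod 13 = 0

j = 0 (mod 13)


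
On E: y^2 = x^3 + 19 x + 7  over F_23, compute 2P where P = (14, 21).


Doubling: s = (3 x1^2 + a) / (2 y1)
s = (3*14^2 + 19) / (2*21) mod 23 = 15
x3 = s^2 - 2 x1 mod 23 = 15^2 - 2*14 = 13
y3 = s (x1 - x3) - y1 mod 23 = 15 * (14 - 13) - 21 = 17

2P = (13, 17)


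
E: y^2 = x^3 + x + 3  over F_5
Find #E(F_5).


For each x in F_5, count y with y^2 = x^3 + 1 x + 3 mod 5:
  x = 1: RHS = 0, y in [0]  -> 1 point(s)
  x = 4: RHS = 1, y in [1, 4]  -> 2 point(s)
Affine points: 3. Add the point at infinity: total = 4.

#E(F_5) = 4


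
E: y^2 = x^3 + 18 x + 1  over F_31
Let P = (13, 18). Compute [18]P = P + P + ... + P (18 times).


k = 18 = 10010_2 (binary, LSB first: 01001)
Double-and-add from P = (13, 18):
  bit 0 = 0: acc unchanged = O
  bit 1 = 1: acc = O + (25, 24) = (25, 24)
  bit 2 = 0: acc unchanged = (25, 24)
  bit 3 = 0: acc unchanged = (25, 24)
  bit 4 = 1: acc = (25, 24) + (18, 9) = (16, 13)

18P = (16, 13)


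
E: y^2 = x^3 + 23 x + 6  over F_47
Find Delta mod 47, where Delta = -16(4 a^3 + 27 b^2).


4 a^3 + 27 b^2 = 4*23^3 + 27*6^2 = 48668 + 972 = 49640
Delta = -16 * (49640) = -794240
Delta mod 47 = 13

Delta = 13 (mod 47)


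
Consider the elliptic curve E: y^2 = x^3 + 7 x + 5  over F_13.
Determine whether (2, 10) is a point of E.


Check whether y^2 = x^3 + 7 x + 5 (mod 13) for (x, y) = (2, 10).
LHS: y^2 = 10^2 mod 13 = 9
RHS: x^3 + 7 x + 5 = 2^3 + 7*2 + 5 mod 13 = 1
LHS != RHS

No, not on the curve


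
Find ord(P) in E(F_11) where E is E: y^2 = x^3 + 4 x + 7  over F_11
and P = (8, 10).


Compute successive multiples of P until we hit O:
  1P = (8, 10)
  2P = (7, 2)
  3P = (5, 3)
  4P = (1, 10)
  5P = (2, 1)
  6P = (6, 4)
  7P = (6, 7)
  8P = (2, 10)
  ... (continuing to 13P)
  13P = O

ord(P) = 13


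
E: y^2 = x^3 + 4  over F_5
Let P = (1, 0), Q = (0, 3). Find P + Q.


P != Q, so use the chord formula.
s = (y2 - y1) / (x2 - x1) = (3) / (4) mod 5 = 2
x3 = s^2 - x1 - x2 mod 5 = 2^2 - 1 - 0 = 3
y3 = s (x1 - x3) - y1 mod 5 = 2 * (1 - 3) - 0 = 1

P + Q = (3, 1)


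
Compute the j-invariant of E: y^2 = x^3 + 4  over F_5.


Delta = -16(4 a^3 + 27 b^2) mod 5 = 3
-1728 * (4 a)^3 = -1728 * (4*0)^3 mod 5 = 0
j = 0 * 3^(-1) mod 5 = 0

j = 0 (mod 5)


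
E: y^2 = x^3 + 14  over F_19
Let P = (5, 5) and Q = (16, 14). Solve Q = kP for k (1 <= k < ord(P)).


Enumerate multiples of P until we hit Q = (16, 14):
  1P = (5, 5)
  2P = (13, 11)
  3P = (17, 5)
  4P = (16, 14)
Match found at i = 4.

k = 4


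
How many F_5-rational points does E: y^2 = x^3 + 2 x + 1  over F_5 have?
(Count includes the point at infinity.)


For each x in F_5, count y with y^2 = x^3 + 2 x + 1 mod 5:
  x = 0: RHS = 1, y in [1, 4]  -> 2 point(s)
  x = 1: RHS = 4, y in [2, 3]  -> 2 point(s)
  x = 3: RHS = 4, y in [2, 3]  -> 2 point(s)
Affine points: 6. Add the point at infinity: total = 7.

#E(F_5) = 7


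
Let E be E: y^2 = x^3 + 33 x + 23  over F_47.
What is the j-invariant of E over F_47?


Delta = -16(4 a^3 + 27 b^2) mod 47 = 10
-1728 * (4 a)^3 = -1728 * (4*33)^3 mod 47 = 18
j = 18 * 10^(-1) mod 47 = 30

j = 30 (mod 47)


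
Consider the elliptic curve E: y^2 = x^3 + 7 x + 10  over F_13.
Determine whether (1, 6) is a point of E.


Check whether y^2 = x^3 + 7 x + 10 (mod 13) for (x, y) = (1, 6).
LHS: y^2 = 6^2 mod 13 = 10
RHS: x^3 + 7 x + 10 = 1^3 + 7*1 + 10 mod 13 = 5
LHS != RHS

No, not on the curve


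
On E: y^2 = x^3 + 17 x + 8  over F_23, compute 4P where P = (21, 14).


k = 4 = 100_2 (binary, LSB first: 001)
Double-and-add from P = (21, 14):
  bit 0 = 0: acc unchanged = O
  bit 1 = 0: acc unchanged = O
  bit 2 = 1: acc = O + (15, 2) = (15, 2)

4P = (15, 2)


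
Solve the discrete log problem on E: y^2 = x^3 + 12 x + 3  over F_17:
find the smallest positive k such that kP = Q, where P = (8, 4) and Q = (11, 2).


Enumerate multiples of P until we hit Q = (11, 2):
  1P = (8, 4)
  2P = (1, 13)
  3P = (10, 1)
  4P = (14, 5)
  5P = (4, 8)
  6P = (6, 11)
  7P = (11, 15)
  8P = (2, 1)
  9P = (3, 7)
  10P = (5, 1)
  11P = (5, 16)
  12P = (3, 10)
  13P = (2, 16)
  14P = (11, 2)
Match found at i = 14.

k = 14


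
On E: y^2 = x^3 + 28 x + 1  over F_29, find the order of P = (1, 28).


Compute successive multiples of P until we hit O:
  1P = (1, 28)
  2P = (28, 28)
  3P = (0, 1)
  4P = (3, 5)
  5P = (5, 18)
  6P = (22, 10)
  7P = (2, 6)
  8P = (17, 5)
  ... (continuing to 37P)
  37P = O

ord(P) = 37


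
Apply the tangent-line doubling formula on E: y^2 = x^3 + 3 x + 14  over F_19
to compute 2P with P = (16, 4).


Doubling: s = (3 x1^2 + a) / (2 y1)
s = (3*16^2 + 3) / (2*4) mod 19 = 18
x3 = s^2 - 2 x1 mod 19 = 18^2 - 2*16 = 7
y3 = s (x1 - x3) - y1 mod 19 = 18 * (16 - 7) - 4 = 6

2P = (7, 6)


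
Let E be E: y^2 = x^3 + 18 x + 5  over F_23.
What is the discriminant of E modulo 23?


4 a^3 + 27 b^2 = 4*18^3 + 27*5^2 = 23328 + 675 = 24003
Delta = -16 * (24003) = -384048
Delta mod 23 = 6

Delta = 6 (mod 23)


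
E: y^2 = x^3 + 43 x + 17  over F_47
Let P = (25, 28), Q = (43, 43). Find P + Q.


P != Q, so use the chord formula.
s = (y2 - y1) / (x2 - x1) = (15) / (18) mod 47 = 40
x3 = s^2 - x1 - x2 mod 47 = 40^2 - 25 - 43 = 28
y3 = s (x1 - x3) - y1 mod 47 = 40 * (25 - 28) - 28 = 40

P + Q = (28, 40)


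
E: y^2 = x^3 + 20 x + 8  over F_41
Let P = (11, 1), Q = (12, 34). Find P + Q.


P != Q, so use the chord formula.
s = (y2 - y1) / (x2 - x1) = (33) / (1) mod 41 = 33
x3 = s^2 - x1 - x2 mod 41 = 33^2 - 11 - 12 = 0
y3 = s (x1 - x3) - y1 mod 41 = 33 * (11 - 0) - 1 = 34

P + Q = (0, 34)


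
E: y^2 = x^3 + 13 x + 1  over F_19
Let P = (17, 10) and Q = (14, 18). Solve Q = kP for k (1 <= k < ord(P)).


Enumerate multiples of P until we hit Q = (14, 18):
  1P = (17, 10)
  2P = (2, 4)
  3P = (7, 13)
  4P = (12, 17)
  5P = (14, 1)
  6P = (16, 12)
  7P = (9, 12)
  8P = (18, 14)
  9P = (0, 1)
  10P = (8, 16)
  11P = (5, 1)
  12P = (13, 12)
  13P = (13, 7)
  14P = (5, 18)
  15P = (8, 3)
  16P = (0, 18)
  17P = (18, 5)
  18P = (9, 7)
  19P = (16, 7)
  20P = (14, 18)
Match found at i = 20.

k = 20


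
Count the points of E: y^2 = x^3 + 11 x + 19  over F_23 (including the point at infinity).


For each x in F_23, count y with y^2 = x^3 + 11 x + 19 mod 23:
  x = 1: RHS = 8, y in [10, 13]  -> 2 point(s)
  x = 2: RHS = 3, y in [7, 16]  -> 2 point(s)
  x = 4: RHS = 12, y in [9, 14]  -> 2 point(s)
  x = 6: RHS = 2, y in [5, 18]  -> 2 point(s)
  x = 7: RHS = 2, y in [5, 18]  -> 2 point(s)
  x = 10: RHS = 2, y in [5, 18]  -> 2 point(s)
  x = 12: RHS = 16, y in [4, 19]  -> 2 point(s)
  x = 13: RHS = 13, y in [6, 17]  -> 2 point(s)
  x = 16: RHS = 13, y in [6, 17]  -> 2 point(s)
  x = 17: RHS = 13, y in [6, 17]  -> 2 point(s)
  x = 18: RHS = 0, y in [0]  -> 1 point(s)
  x = 19: RHS = 3, y in [7, 16]  -> 2 point(s)
  x = 21: RHS = 12, y in [9, 14]  -> 2 point(s)
Affine points: 25. Add the point at infinity: total = 26.

#E(F_23) = 26


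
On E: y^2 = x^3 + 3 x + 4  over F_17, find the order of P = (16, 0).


Compute successive multiples of P until we hit O:
  1P = (16, 0)
  2P = O

ord(P) = 2


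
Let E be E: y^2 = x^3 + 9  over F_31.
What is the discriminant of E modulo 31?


4 a^3 + 27 b^2 = 4*0^3 + 27*9^2 = 0 + 2187 = 2187
Delta = -16 * (2187) = -34992
Delta mod 31 = 7

Delta = 7 (mod 31)


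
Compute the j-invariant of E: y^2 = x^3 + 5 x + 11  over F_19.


Delta = -16(4 a^3 + 27 b^2) mod 19 = 15
-1728 * (4 a)^3 = -1728 * (4*5)^3 mod 19 = 1
j = 1 * 15^(-1) mod 19 = 14

j = 14 (mod 19)


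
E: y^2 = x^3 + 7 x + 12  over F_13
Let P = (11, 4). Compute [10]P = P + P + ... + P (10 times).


k = 10 = 1010_2 (binary, LSB first: 0101)
Double-and-add from P = (11, 4):
  bit 0 = 0: acc unchanged = O
  bit 1 = 1: acc = O + (7, 12) = (7, 12)
  bit 2 = 0: acc unchanged = (7, 12)
  bit 3 = 1: acc = (7, 12) + (4, 0) = (5, 9)

10P = (5, 9)


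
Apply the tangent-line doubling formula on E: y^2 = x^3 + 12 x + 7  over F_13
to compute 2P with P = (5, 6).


Doubling: s = (3 x1^2 + a) / (2 y1)
s = (3*5^2 + 12) / (2*6) mod 13 = 4
x3 = s^2 - 2 x1 mod 13 = 4^2 - 2*5 = 6
y3 = s (x1 - x3) - y1 mod 13 = 4 * (5 - 6) - 6 = 3

2P = (6, 3)


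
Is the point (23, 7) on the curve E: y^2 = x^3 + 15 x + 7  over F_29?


Check whether y^2 = x^3 + 15 x + 7 (mod 29) for (x, y) = (23, 7).
LHS: y^2 = 7^2 mod 29 = 20
RHS: x^3 + 15 x + 7 = 23^3 + 15*23 + 7 mod 29 = 20
LHS = RHS

Yes, on the curve


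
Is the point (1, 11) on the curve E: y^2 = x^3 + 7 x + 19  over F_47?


Check whether y^2 = x^3 + 7 x + 19 (mod 47) for (x, y) = (1, 11).
LHS: y^2 = 11^2 mod 47 = 27
RHS: x^3 + 7 x + 19 = 1^3 + 7*1 + 19 mod 47 = 27
LHS = RHS

Yes, on the curve


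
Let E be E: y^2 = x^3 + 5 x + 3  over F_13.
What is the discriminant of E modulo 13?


4 a^3 + 27 b^2 = 4*5^3 + 27*3^2 = 500 + 243 = 743
Delta = -16 * (743) = -11888
Delta mod 13 = 7

Delta = 7 (mod 13)


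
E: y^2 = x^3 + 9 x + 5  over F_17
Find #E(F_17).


For each x in F_17, count y with y^2 = x^3 + 9 x + 5 mod 17:
  x = 1: RHS = 15, y in [7, 10]  -> 2 point(s)
  x = 3: RHS = 8, y in [5, 12]  -> 2 point(s)
  x = 9: RHS = 16, y in [4, 13]  -> 2 point(s)
  x = 14: RHS = 2, y in [6, 11]  -> 2 point(s)
  x = 15: RHS = 13, y in [8, 9]  -> 2 point(s)
Affine points: 10. Add the point at infinity: total = 11.

#E(F_17) = 11


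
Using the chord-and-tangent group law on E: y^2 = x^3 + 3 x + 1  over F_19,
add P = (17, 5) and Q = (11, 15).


P != Q, so use the chord formula.
s = (y2 - y1) / (x2 - x1) = (10) / (13) mod 19 = 11
x3 = s^2 - x1 - x2 mod 19 = 11^2 - 17 - 11 = 17
y3 = s (x1 - x3) - y1 mod 19 = 11 * (17 - 17) - 5 = 14

P + Q = (17, 14)


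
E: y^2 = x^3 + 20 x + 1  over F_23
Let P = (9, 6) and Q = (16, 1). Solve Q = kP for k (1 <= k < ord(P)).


Enumerate multiples of P until we hit Q = (16, 1):
  1P = (9, 6)
  2P = (14, 9)
  3P = (16, 22)
  4P = (22, 7)
  5P = (18, 11)
  6P = (0, 22)
  7P = (20, 11)
  8P = (2, 16)
  9P = (7, 1)
  10P = (19, 15)
  11P = (8, 11)
  12P = (8, 12)
  13P = (19, 8)
  14P = (7, 22)
  15P = (2, 7)
  16P = (20, 12)
  17P = (0, 1)
  18P = (18, 12)
  19P = (22, 16)
  20P = (16, 1)
Match found at i = 20.

k = 20


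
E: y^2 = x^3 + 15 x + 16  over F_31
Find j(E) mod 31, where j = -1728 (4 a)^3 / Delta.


Delta = -16(4 a^3 + 27 b^2) mod 31 = 24
-1728 * (4 a)^3 = -1728 * (4*15)^3 mod 31 = 29
j = 29 * 24^(-1) mod 31 = 18

j = 18 (mod 31)


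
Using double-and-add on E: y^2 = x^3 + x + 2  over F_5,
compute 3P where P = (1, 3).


k = 3 = 11_2 (binary, LSB first: 11)
Double-and-add from P = (1, 3):
  bit 0 = 1: acc = O + (1, 3) = (1, 3)
  bit 1 = 1: acc = (1, 3) + (4, 0) = (1, 2)

3P = (1, 2)


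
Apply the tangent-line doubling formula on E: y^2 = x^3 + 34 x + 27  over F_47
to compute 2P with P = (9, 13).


Doubling: s = (3 x1^2 + a) / (2 y1)
s = (3*9^2 + 34) / (2*13) mod 47 = 45
x3 = s^2 - 2 x1 mod 47 = 45^2 - 2*9 = 33
y3 = s (x1 - x3) - y1 mod 47 = 45 * (9 - 33) - 13 = 35

2P = (33, 35)


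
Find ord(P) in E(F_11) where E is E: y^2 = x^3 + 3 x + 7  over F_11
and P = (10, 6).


Compute successive multiples of P until we hit O:
  1P = (10, 6)
  2P = (5, 2)
  3P = (5, 9)
  4P = (10, 5)
  5P = O

ord(P) = 5


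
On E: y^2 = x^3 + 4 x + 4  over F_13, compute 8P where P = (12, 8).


k = 8 = 1000_2 (binary, LSB first: 0001)
Double-and-add from P = (12, 8):
  bit 0 = 0: acc unchanged = O
  bit 1 = 0: acc unchanged = O
  bit 2 = 0: acc unchanged = O
  bit 3 = 1: acc = O + (1, 3) = (1, 3)

8P = (1, 3)


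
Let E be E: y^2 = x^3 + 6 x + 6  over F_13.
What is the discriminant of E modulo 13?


4 a^3 + 27 b^2 = 4*6^3 + 27*6^2 = 864 + 972 = 1836
Delta = -16 * (1836) = -29376
Delta mod 13 = 4

Delta = 4 (mod 13)


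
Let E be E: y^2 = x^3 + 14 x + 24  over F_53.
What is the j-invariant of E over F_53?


Delta = -16(4 a^3 + 27 b^2) mod 53 = 29
-1728 * (4 a)^3 = -1728 * (4*14)^3 mod 53 = 37
j = 37 * 29^(-1) mod 53 = 36

j = 36 (mod 53)


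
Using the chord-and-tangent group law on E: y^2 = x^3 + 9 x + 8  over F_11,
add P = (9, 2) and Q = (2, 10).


P != Q, so use the chord formula.
s = (y2 - y1) / (x2 - x1) = (8) / (4) mod 11 = 2
x3 = s^2 - x1 - x2 mod 11 = 2^2 - 9 - 2 = 4
y3 = s (x1 - x3) - y1 mod 11 = 2 * (9 - 4) - 2 = 8

P + Q = (4, 8)


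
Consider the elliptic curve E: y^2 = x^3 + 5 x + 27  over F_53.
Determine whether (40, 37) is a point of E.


Check whether y^2 = x^3 + 5 x + 27 (mod 53) for (x, y) = (40, 37).
LHS: y^2 = 37^2 mod 53 = 44
RHS: x^3 + 5 x + 27 = 40^3 + 5*40 + 27 mod 53 = 44
LHS = RHS

Yes, on the curve


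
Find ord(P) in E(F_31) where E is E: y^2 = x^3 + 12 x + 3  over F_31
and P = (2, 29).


Compute successive multiples of P until we hit O:
  1P = (2, 29)
  2P = (1, 27)
  3P = (1, 4)
  4P = (2, 2)
  5P = O

ord(P) = 5


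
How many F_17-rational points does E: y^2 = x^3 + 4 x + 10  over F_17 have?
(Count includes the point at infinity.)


For each x in F_17, count y with y^2 = x^3 + 4 x + 10 mod 17:
  x = 1: RHS = 15, y in [7, 10]  -> 2 point(s)
  x = 2: RHS = 9, y in [3, 14]  -> 2 point(s)
  x = 3: RHS = 15, y in [7, 10]  -> 2 point(s)
  x = 5: RHS = 2, y in [6, 11]  -> 2 point(s)
  x = 10: RHS = 13, y in [8, 9]  -> 2 point(s)
  x = 11: RHS = 8, y in [5, 12]  -> 2 point(s)
  x = 12: RHS = 1, y in [1, 16]  -> 2 point(s)
  x = 13: RHS = 15, y in [7, 10]  -> 2 point(s)
Affine points: 16. Add the point at infinity: total = 17.

#E(F_17) = 17


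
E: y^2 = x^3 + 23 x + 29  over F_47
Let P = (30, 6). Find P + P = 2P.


Doubling: s = (3 x1^2 + a) / (2 y1)
s = (3*30^2 + 23) / (2*6) mod 47 = 35
x3 = s^2 - 2 x1 mod 47 = 35^2 - 2*30 = 37
y3 = s (x1 - x3) - y1 mod 47 = 35 * (30 - 37) - 6 = 31

2P = (37, 31)


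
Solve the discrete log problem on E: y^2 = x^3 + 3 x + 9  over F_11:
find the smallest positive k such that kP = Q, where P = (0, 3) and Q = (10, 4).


Enumerate multiples of P until we hit Q = (10, 4):
  1P = (0, 3)
  2P = (3, 1)
  3P = (6, 1)
  4P = (10, 4)
Match found at i = 4.

k = 4


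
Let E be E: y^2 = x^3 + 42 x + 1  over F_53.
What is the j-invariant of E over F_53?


Delta = -16(4 a^3 + 27 b^2) mod 53 = 5
-1728 * (4 a)^3 = -1728 * (4*42)^3 mod 53 = 45
j = 45 * 5^(-1) mod 53 = 9

j = 9 (mod 53)


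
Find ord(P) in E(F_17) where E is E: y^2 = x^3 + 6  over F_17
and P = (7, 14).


Compute successive multiples of P until we hit O:
  1P = (7, 14)
  2P = (4, 6)
  3P = (15, 10)
  4P = (8, 12)
  5P = (6, 1)
  6P = (3, 4)
  7P = (9, 15)
  8P = (14, 8)
  ... (continuing to 18P)
  18P = O

ord(P) = 18


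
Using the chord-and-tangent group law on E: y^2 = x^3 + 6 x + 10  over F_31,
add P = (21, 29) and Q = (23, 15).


P != Q, so use the chord formula.
s = (y2 - y1) / (x2 - x1) = (17) / (2) mod 31 = 24
x3 = s^2 - x1 - x2 mod 31 = 24^2 - 21 - 23 = 5
y3 = s (x1 - x3) - y1 mod 31 = 24 * (21 - 5) - 29 = 14

P + Q = (5, 14)


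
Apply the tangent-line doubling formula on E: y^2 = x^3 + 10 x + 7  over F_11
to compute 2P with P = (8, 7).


Doubling: s = (3 x1^2 + a) / (2 y1)
s = (3*8^2 + 10) / (2*7) mod 11 = 5
x3 = s^2 - 2 x1 mod 11 = 5^2 - 2*8 = 9
y3 = s (x1 - x3) - y1 mod 11 = 5 * (8 - 9) - 7 = 10

2P = (9, 10)


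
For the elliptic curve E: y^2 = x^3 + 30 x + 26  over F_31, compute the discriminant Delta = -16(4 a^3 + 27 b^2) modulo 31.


4 a^3 + 27 b^2 = 4*30^3 + 27*26^2 = 108000 + 18252 = 126252
Delta = -16 * (126252) = -2020032
Delta mod 31 = 21

Delta = 21 (mod 31)


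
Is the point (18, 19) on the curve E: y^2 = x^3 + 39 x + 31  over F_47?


Check whether y^2 = x^3 + 39 x + 31 (mod 47) for (x, y) = (18, 19).
LHS: y^2 = 19^2 mod 47 = 32
RHS: x^3 + 39 x + 31 = 18^3 + 39*18 + 31 mod 47 = 32
LHS = RHS

Yes, on the curve


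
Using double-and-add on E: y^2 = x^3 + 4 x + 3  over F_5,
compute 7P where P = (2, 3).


k = 7 = 111_2 (binary, LSB first: 111)
Double-and-add from P = (2, 3):
  bit 0 = 1: acc = O + (2, 3) = (2, 3)
  bit 1 = 1: acc = (2, 3) + (2, 2) = O
  bit 2 = 1: acc = O + (2, 3) = (2, 3)

7P = (2, 3)


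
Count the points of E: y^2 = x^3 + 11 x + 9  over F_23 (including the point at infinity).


For each x in F_23, count y with y^2 = x^3 + 11 x + 9 mod 23:
  x = 0: RHS = 9, y in [3, 20]  -> 2 point(s)
  x = 2: RHS = 16, y in [4, 19]  -> 2 point(s)
  x = 3: RHS = 0, y in [0]  -> 1 point(s)
  x = 4: RHS = 2, y in [5, 18]  -> 2 point(s)
  x = 9: RHS = 9, y in [3, 20]  -> 2 point(s)
  x = 11: RHS = 12, y in [9, 14]  -> 2 point(s)
  x = 12: RHS = 6, y in [11, 12]  -> 2 point(s)
  x = 13: RHS = 3, y in [7, 16]  -> 2 point(s)
  x = 14: RHS = 9, y in [3, 20]  -> 2 point(s)
  x = 16: RHS = 3, y in [7, 16]  -> 2 point(s)
  x = 17: RHS = 3, y in [7, 16]  -> 2 point(s)
  x = 18: RHS = 13, y in [6, 17]  -> 2 point(s)
  x = 19: RHS = 16, y in [4, 19]  -> 2 point(s)
  x = 20: RHS = 18, y in [8, 15]  -> 2 point(s)
  x = 21: RHS = 2, y in [5, 18]  -> 2 point(s)
Affine points: 29. Add the point at infinity: total = 30.

#E(F_23) = 30


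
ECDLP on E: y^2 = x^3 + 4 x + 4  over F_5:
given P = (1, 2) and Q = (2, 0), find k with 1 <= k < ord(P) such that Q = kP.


Enumerate multiples of P until we hit Q = (2, 0):
  1P = (1, 2)
  2P = (2, 0)
Match found at i = 2.

k = 2


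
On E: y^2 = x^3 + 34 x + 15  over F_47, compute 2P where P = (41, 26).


Doubling: s = (3 x1^2 + a) / (2 y1)
s = (3*41^2 + 34) / (2*26) mod 47 = 19
x3 = s^2 - 2 x1 mod 47 = 19^2 - 2*41 = 44
y3 = s (x1 - x3) - y1 mod 47 = 19 * (41 - 44) - 26 = 11

2P = (44, 11)


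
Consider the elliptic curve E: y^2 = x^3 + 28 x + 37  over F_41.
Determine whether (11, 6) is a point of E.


Check whether y^2 = x^3 + 28 x + 37 (mod 41) for (x, y) = (11, 6).
LHS: y^2 = 6^2 mod 41 = 36
RHS: x^3 + 28 x + 37 = 11^3 + 28*11 + 37 mod 41 = 36
LHS = RHS

Yes, on the curve


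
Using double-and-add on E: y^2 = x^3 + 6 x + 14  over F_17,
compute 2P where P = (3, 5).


k = 2 = 10_2 (binary, LSB first: 01)
Double-and-add from P = (3, 5):
  bit 0 = 0: acc unchanged = O
  bit 1 = 1: acc = O + (2, 0) = (2, 0)

2P = (2, 0)


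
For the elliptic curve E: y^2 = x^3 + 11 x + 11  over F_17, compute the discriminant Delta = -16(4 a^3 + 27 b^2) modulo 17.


4 a^3 + 27 b^2 = 4*11^3 + 27*11^2 = 5324 + 3267 = 8591
Delta = -16 * (8591) = -137456
Delta mod 17 = 6

Delta = 6 (mod 17)


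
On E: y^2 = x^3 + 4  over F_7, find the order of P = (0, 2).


Compute successive multiples of P until we hit O:
  1P = (0, 2)
  2P = (0, 5)
  3P = O

ord(P) = 3


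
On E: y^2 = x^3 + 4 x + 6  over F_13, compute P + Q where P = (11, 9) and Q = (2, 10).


P != Q, so use the chord formula.
s = (y2 - y1) / (x2 - x1) = (1) / (4) mod 13 = 10
x3 = s^2 - x1 - x2 mod 13 = 10^2 - 11 - 2 = 9
y3 = s (x1 - x3) - y1 mod 13 = 10 * (11 - 9) - 9 = 11

P + Q = (9, 11)


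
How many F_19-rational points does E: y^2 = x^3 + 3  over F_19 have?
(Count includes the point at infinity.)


For each x in F_19, count y with y^2 = x^3 + 0 x + 3 mod 19:
  x = 1: RHS = 4, y in [2, 17]  -> 2 point(s)
  x = 2: RHS = 11, y in [7, 12]  -> 2 point(s)
  x = 3: RHS = 11, y in [7, 12]  -> 2 point(s)
  x = 7: RHS = 4, y in [2, 17]  -> 2 point(s)
  x = 11: RHS = 4, y in [2, 17]  -> 2 point(s)
  x = 14: RHS = 11, y in [7, 12]  -> 2 point(s)
Affine points: 12. Add the point at infinity: total = 13.

#E(F_19) = 13


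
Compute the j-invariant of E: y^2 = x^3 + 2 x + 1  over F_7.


Delta = -16(4 a^3 + 27 b^2) mod 7 = 1
-1728 * (4 a)^3 = -1728 * (4*2)^3 mod 7 = 1
j = 1 * 1^(-1) mod 7 = 1

j = 1 (mod 7)


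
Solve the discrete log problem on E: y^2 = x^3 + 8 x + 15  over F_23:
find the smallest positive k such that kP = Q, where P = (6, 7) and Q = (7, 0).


Enumerate multiples of P until we hit Q = (7, 0):
  1P = (6, 7)
  2P = (13, 4)
  3P = (7, 0)
Match found at i = 3.

k = 3


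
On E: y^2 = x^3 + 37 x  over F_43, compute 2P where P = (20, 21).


Doubling: s = (3 x1^2 + a) / (2 y1)
s = (3*20^2 + 37) / (2*21) mod 43 = 10
x3 = s^2 - 2 x1 mod 43 = 10^2 - 2*20 = 17
y3 = s (x1 - x3) - y1 mod 43 = 10 * (20 - 17) - 21 = 9

2P = (17, 9)


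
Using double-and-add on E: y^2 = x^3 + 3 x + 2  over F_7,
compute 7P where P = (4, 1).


k = 7 = 111_2 (binary, LSB first: 111)
Double-and-add from P = (4, 1):
  bit 0 = 1: acc = O + (4, 1) = (4, 1)
  bit 1 = 1: acc = (4, 1) + (0, 3) = (5, 3)
  bit 2 = 1: acc = (5, 3) + (2, 3) = (0, 4)

7P = (0, 4)


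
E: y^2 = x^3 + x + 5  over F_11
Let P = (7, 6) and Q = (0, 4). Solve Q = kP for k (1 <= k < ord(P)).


Enumerate multiples of P until we hit Q = (0, 4):
  1P = (7, 6)
  2P = (0, 7)
  3P = (2, 9)
  4P = (5, 6)
  5P = (10, 5)
  6P = (10, 6)
  7P = (5, 5)
  8P = (2, 2)
  9P = (0, 4)
Match found at i = 9.

k = 9


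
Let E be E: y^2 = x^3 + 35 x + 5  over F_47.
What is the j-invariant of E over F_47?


Delta = -16(4 a^3 + 27 b^2) mod 47 = 11
-1728 * (4 a)^3 = -1728 * (4*35)^3 mod 47 = 36
j = 36 * 11^(-1) mod 47 = 46

j = 46 (mod 47)


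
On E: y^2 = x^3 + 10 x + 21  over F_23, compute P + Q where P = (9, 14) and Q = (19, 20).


P != Q, so use the chord formula.
s = (y2 - y1) / (x2 - x1) = (6) / (10) mod 23 = 19
x3 = s^2 - x1 - x2 mod 23 = 19^2 - 9 - 19 = 11
y3 = s (x1 - x3) - y1 mod 23 = 19 * (9 - 11) - 14 = 17

P + Q = (11, 17)


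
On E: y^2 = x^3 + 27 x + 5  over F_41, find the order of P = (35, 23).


Compute successive multiples of P until we hit O:
  1P = (35, 23)
  2P = (3, 21)
  3P = (40, 10)
  4P = (40, 31)
  5P = (3, 20)
  6P = (35, 18)
  7P = O

ord(P) = 7


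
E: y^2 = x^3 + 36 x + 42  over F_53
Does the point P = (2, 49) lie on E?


Check whether y^2 = x^3 + 36 x + 42 (mod 53) for (x, y) = (2, 49).
LHS: y^2 = 49^2 mod 53 = 16
RHS: x^3 + 36 x + 42 = 2^3 + 36*2 + 42 mod 53 = 16
LHS = RHS

Yes, on the curve


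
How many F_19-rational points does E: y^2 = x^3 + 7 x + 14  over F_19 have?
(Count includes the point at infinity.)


For each x in F_19, count y with y^2 = x^3 + 7 x + 14 mod 19:
  x = 2: RHS = 17, y in [6, 13]  -> 2 point(s)
  x = 3: RHS = 5, y in [9, 10]  -> 2 point(s)
  x = 4: RHS = 11, y in [7, 12]  -> 2 point(s)
  x = 6: RHS = 6, y in [5, 14]  -> 2 point(s)
  x = 7: RHS = 7, y in [8, 11]  -> 2 point(s)
  x = 10: RHS = 1, y in [1, 18]  -> 2 point(s)
  x = 11: RHS = 16, y in [4, 15]  -> 2 point(s)
  x = 14: RHS = 6, y in [5, 14]  -> 2 point(s)
  x = 15: RHS = 17, y in [6, 13]  -> 2 point(s)
  x = 16: RHS = 4, y in [2, 17]  -> 2 point(s)
  x = 17: RHS = 11, y in [7, 12]  -> 2 point(s)
  x = 18: RHS = 6, y in [5, 14]  -> 2 point(s)
Affine points: 24. Add the point at infinity: total = 25.

#E(F_19) = 25


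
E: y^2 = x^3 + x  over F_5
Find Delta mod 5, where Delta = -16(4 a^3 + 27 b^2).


4 a^3 + 27 b^2 = 4*1^3 + 27*0^2 = 4 + 0 = 4
Delta = -16 * (4) = -64
Delta mod 5 = 1

Delta = 1 (mod 5)


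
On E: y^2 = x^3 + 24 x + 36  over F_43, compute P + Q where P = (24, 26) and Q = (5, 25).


P != Q, so use the chord formula.
s = (y2 - y1) / (x2 - x1) = (42) / (24) mod 43 = 34
x3 = s^2 - x1 - x2 mod 43 = 34^2 - 24 - 5 = 9
y3 = s (x1 - x3) - y1 mod 43 = 34 * (24 - 9) - 26 = 11

P + Q = (9, 11)


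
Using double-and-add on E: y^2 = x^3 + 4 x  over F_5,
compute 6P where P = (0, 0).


k = 6 = 110_2 (binary, LSB first: 011)
Double-and-add from P = (0, 0):
  bit 0 = 0: acc unchanged = O
  bit 1 = 1: acc = O + O = O
  bit 2 = 1: acc = O + O = O

6P = O


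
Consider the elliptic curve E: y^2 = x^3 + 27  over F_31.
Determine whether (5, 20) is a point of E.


Check whether y^2 = x^3 + 0 x + 27 (mod 31) for (x, y) = (5, 20).
LHS: y^2 = 20^2 mod 31 = 28
RHS: x^3 + 0 x + 27 = 5^3 + 0*5 + 27 mod 31 = 28
LHS = RHS

Yes, on the curve


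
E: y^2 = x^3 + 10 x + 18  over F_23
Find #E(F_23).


For each x in F_23, count y with y^2 = x^3 + 10 x + 18 mod 23:
  x = 0: RHS = 18, y in [8, 15]  -> 2 point(s)
  x = 1: RHS = 6, y in [11, 12]  -> 2 point(s)
  x = 2: RHS = 0, y in [0]  -> 1 point(s)
  x = 3: RHS = 6, y in [11, 12]  -> 2 point(s)
  x = 5: RHS = 9, y in [3, 20]  -> 2 point(s)
  x = 6: RHS = 18, y in [8, 15]  -> 2 point(s)
  x = 8: RHS = 12, y in [9, 14]  -> 2 point(s)
  x = 9: RHS = 9, y in [3, 20]  -> 2 point(s)
  x = 12: RHS = 3, y in [7, 16]  -> 2 point(s)
  x = 14: RHS = 4, y in [2, 21]  -> 2 point(s)
  x = 15: RHS = 1, y in [1, 22]  -> 2 point(s)
  x = 17: RHS = 18, y in [8, 15]  -> 2 point(s)
  x = 18: RHS = 4, y in [2, 21]  -> 2 point(s)
  x = 19: RHS = 6, y in [11, 12]  -> 2 point(s)
  x = 21: RHS = 13, y in [6, 17]  -> 2 point(s)
Affine points: 29. Add the point at infinity: total = 30.

#E(F_23) = 30


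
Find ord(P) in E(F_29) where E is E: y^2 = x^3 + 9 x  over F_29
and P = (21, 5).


Compute successive multiples of P until we hit O:
  1P = (21, 5)
  2P = (23, 7)
  3P = (15, 1)
  4P = (16, 8)
  5P = (26, 27)
  6P = (6, 3)
  7P = (18, 7)
  8P = (13, 9)
  ... (continuing to 20P)
  20P = O

ord(P) = 20


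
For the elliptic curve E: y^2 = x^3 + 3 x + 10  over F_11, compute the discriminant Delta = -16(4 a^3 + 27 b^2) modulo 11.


4 a^3 + 27 b^2 = 4*3^3 + 27*10^2 = 108 + 2700 = 2808
Delta = -16 * (2808) = -44928
Delta mod 11 = 7

Delta = 7 (mod 11)


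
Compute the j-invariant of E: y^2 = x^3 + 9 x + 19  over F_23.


Delta = -16(4 a^3 + 27 b^2) mod 23 = 22
-1728 * (4 a)^3 = -1728 * (4*9)^3 mod 23 = 10
j = 10 * 22^(-1) mod 23 = 13

j = 13 (mod 23)


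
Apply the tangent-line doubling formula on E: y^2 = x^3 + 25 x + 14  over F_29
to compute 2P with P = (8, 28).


Doubling: s = (3 x1^2 + a) / (2 y1)
s = (3*8^2 + 25) / (2*28) mod 29 = 22
x3 = s^2 - 2 x1 mod 29 = 22^2 - 2*8 = 4
y3 = s (x1 - x3) - y1 mod 29 = 22 * (8 - 4) - 28 = 2

2P = (4, 2)


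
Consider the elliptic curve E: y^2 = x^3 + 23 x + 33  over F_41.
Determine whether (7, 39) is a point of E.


Check whether y^2 = x^3 + 23 x + 33 (mod 41) for (x, y) = (7, 39).
LHS: y^2 = 39^2 mod 41 = 4
RHS: x^3 + 23 x + 33 = 7^3 + 23*7 + 33 mod 41 = 4
LHS = RHS

Yes, on the curve


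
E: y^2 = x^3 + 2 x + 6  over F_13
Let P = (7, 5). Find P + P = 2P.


Doubling: s = (3 x1^2 + a) / (2 y1)
s = (3*7^2 + 2) / (2*5) mod 13 = 11
x3 = s^2 - 2 x1 mod 13 = 11^2 - 2*7 = 3
y3 = s (x1 - x3) - y1 mod 13 = 11 * (7 - 3) - 5 = 0

2P = (3, 0)


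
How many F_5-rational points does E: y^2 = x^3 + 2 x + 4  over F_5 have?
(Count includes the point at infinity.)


For each x in F_5, count y with y^2 = x^3 + 2 x + 4 mod 5:
  x = 0: RHS = 4, y in [2, 3]  -> 2 point(s)
  x = 2: RHS = 1, y in [1, 4]  -> 2 point(s)
  x = 4: RHS = 1, y in [1, 4]  -> 2 point(s)
Affine points: 6. Add the point at infinity: total = 7.

#E(F_5) = 7


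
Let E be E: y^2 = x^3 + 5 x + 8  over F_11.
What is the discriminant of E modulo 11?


4 a^3 + 27 b^2 = 4*5^3 + 27*8^2 = 500 + 1728 = 2228
Delta = -16 * (2228) = -35648
Delta mod 11 = 3

Delta = 3 (mod 11)


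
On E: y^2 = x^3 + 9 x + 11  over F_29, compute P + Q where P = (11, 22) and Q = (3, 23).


P != Q, so use the chord formula.
s = (y2 - y1) / (x2 - x1) = (1) / (21) mod 29 = 18
x3 = s^2 - x1 - x2 mod 29 = 18^2 - 11 - 3 = 20
y3 = s (x1 - x3) - y1 mod 29 = 18 * (11 - 20) - 22 = 19

P + Q = (20, 19)


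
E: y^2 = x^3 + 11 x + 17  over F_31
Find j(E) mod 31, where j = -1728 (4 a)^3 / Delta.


Delta = -16(4 a^3 + 27 b^2) mod 31 = 24
-1728 * (4 a)^3 = -1728 * (4*11)^3 mod 31 = 30
j = 30 * 24^(-1) mod 31 = 9

j = 9 (mod 31)


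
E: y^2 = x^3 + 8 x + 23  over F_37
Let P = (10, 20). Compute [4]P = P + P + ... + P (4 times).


k = 4 = 100_2 (binary, LSB first: 001)
Double-and-add from P = (10, 20):
  bit 0 = 0: acc unchanged = O
  bit 1 = 0: acc unchanged = O
  bit 2 = 1: acc = O + (15, 15) = (15, 15)

4P = (15, 15)


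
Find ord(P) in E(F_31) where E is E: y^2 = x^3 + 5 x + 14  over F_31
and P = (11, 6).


Compute successive multiples of P until we hit O:
  1P = (11, 6)
  2P = (16, 6)
  3P = (4, 25)
  4P = (24, 16)
  5P = (12, 29)
  6P = (10, 17)
  7P = (7, 12)
  8P = (23, 12)
  ... (continuing to 39P)
  39P = O

ord(P) = 39


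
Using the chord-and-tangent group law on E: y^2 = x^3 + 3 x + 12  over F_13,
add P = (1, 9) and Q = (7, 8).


P != Q, so use the chord formula.
s = (y2 - y1) / (x2 - x1) = (12) / (6) mod 13 = 2
x3 = s^2 - x1 - x2 mod 13 = 2^2 - 1 - 7 = 9
y3 = s (x1 - x3) - y1 mod 13 = 2 * (1 - 9) - 9 = 1

P + Q = (9, 1)


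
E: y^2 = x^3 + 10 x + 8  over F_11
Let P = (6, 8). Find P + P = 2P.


Doubling: s = (3 x1^2 + a) / (2 y1)
s = (3*6^2 + 10) / (2*8) mod 11 = 6
x3 = s^2 - 2 x1 mod 11 = 6^2 - 2*6 = 2
y3 = s (x1 - x3) - y1 mod 11 = 6 * (6 - 2) - 8 = 5

2P = (2, 5)


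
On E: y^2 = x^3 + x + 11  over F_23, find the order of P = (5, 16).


Compute successive multiples of P until we hit O:
  1P = (5, 16)
  2P = (19, 14)
  3P = (7, 4)
  4P = (1, 6)
  5P = (6, 16)
  6P = (12, 7)
  7P = (10, 20)
  8P = (16, 12)
  ... (continuing to 33P)
  33P = O

ord(P) = 33


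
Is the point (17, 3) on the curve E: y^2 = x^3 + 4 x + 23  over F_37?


Check whether y^2 = x^3 + 4 x + 23 (mod 37) for (x, y) = (17, 3).
LHS: y^2 = 3^2 mod 37 = 9
RHS: x^3 + 4 x + 23 = 17^3 + 4*17 + 23 mod 37 = 9
LHS = RHS

Yes, on the curve


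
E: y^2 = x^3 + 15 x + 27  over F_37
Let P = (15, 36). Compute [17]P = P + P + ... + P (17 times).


k = 17 = 10001_2 (binary, LSB first: 10001)
Double-and-add from P = (15, 36):
  bit 0 = 1: acc = O + (15, 36) = (15, 36)
  bit 1 = 0: acc unchanged = (15, 36)
  bit 2 = 0: acc unchanged = (15, 36)
  bit 3 = 0: acc unchanged = (15, 36)
  bit 4 = 1: acc = (15, 36) + (22, 33) = (10, 20)

17P = (10, 20)


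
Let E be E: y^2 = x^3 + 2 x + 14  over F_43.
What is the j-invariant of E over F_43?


Delta = -16(4 a^3 + 27 b^2) mod 43 = 42
-1728 * (4 a)^3 = -1728 * (4*2)^3 mod 43 = 32
j = 32 * 42^(-1) mod 43 = 11

j = 11 (mod 43)


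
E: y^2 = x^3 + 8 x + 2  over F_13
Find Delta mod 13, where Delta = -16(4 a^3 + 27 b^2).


4 a^3 + 27 b^2 = 4*8^3 + 27*2^2 = 2048 + 108 = 2156
Delta = -16 * (2156) = -34496
Delta mod 13 = 6

Delta = 6 (mod 13)


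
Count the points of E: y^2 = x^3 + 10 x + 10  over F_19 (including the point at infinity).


For each x in F_19, count y with y^2 = x^3 + 10 x + 10 mod 19:
  x = 2: RHS = 0, y in [0]  -> 1 point(s)
  x = 4: RHS = 0, y in [0]  -> 1 point(s)
  x = 6: RHS = 1, y in [1, 18]  -> 2 point(s)
  x = 7: RHS = 5, y in [9, 10]  -> 2 point(s)
  x = 11: RHS = 7, y in [8, 11]  -> 2 point(s)
  x = 13: RHS = 0, y in [0]  -> 1 point(s)
  x = 14: RHS = 6, y in [5, 14]  -> 2 point(s)
  x = 15: RHS = 1, y in [1, 18]  -> 2 point(s)
  x = 17: RHS = 1, y in [1, 18]  -> 2 point(s)
Affine points: 15. Add the point at infinity: total = 16.

#E(F_19) = 16


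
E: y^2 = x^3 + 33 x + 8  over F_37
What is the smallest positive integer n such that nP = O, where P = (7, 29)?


Compute successive multiples of P until we hit O:
  1P = (7, 29)
  2P = (27, 11)
  3P = (36, 23)
  4P = (20, 26)
  5P = (21, 34)
  6P = (18, 12)
  7P = (15, 17)
  8P = (8, 28)
  ... (continuing to 20P)
  20P = O

ord(P) = 20


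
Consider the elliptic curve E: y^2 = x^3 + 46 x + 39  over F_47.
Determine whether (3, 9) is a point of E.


Check whether y^2 = x^3 + 46 x + 39 (mod 47) for (x, y) = (3, 9).
LHS: y^2 = 9^2 mod 47 = 34
RHS: x^3 + 46 x + 39 = 3^3 + 46*3 + 39 mod 47 = 16
LHS != RHS

No, not on the curve


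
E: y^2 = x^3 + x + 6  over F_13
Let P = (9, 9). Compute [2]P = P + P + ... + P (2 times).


k = 2 = 10_2 (binary, LSB first: 01)
Double-and-add from P = (9, 9):
  bit 0 = 0: acc unchanged = O
  bit 1 = 1: acc = O + (12, 11) = (12, 11)

2P = (12, 11)


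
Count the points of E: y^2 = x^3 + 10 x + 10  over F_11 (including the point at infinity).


For each x in F_11, count y with y^2 = x^3 + 10 x + 10 mod 11:
  x = 2: RHS = 5, y in [4, 7]  -> 2 point(s)
  x = 3: RHS = 1, y in [1, 10]  -> 2 point(s)
  x = 4: RHS = 4, y in [2, 9]  -> 2 point(s)
  x = 5: RHS = 9, y in [3, 8]  -> 2 point(s)
  x = 6: RHS = 0, y in [0]  -> 1 point(s)
  x = 7: RHS = 5, y in [4, 7]  -> 2 point(s)
  x = 9: RHS = 4, y in [2, 9]  -> 2 point(s)
Affine points: 13. Add the point at infinity: total = 14.

#E(F_11) = 14


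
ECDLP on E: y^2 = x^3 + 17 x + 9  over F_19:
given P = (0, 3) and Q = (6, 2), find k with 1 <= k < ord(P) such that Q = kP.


Enumerate multiples of P until we hit Q = (6, 2):
  1P = (0, 3)
  2P = (17, 9)
  3P = (11, 11)
  4P = (9, 6)
  5P = (8, 7)
  6P = (16, 8)
  7P = (10, 1)
  8P = (6, 2)
Match found at i = 8.

k = 8


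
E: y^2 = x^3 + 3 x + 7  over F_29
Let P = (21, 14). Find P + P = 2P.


Doubling: s = (3 x1^2 + a) / (2 y1)
s = (3*21^2 + 3) / (2*14) mod 29 = 8
x3 = s^2 - 2 x1 mod 29 = 8^2 - 2*21 = 22
y3 = s (x1 - x3) - y1 mod 29 = 8 * (21 - 22) - 14 = 7

2P = (22, 7)


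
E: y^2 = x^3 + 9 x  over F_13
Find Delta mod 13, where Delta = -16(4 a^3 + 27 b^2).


4 a^3 + 27 b^2 = 4*9^3 + 27*0^2 = 2916 + 0 = 2916
Delta = -16 * (2916) = -46656
Delta mod 13 = 1

Delta = 1 (mod 13)


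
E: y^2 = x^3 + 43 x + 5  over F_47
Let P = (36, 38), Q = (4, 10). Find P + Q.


P != Q, so use the chord formula.
s = (y2 - y1) / (x2 - x1) = (19) / (15) mod 47 = 42
x3 = s^2 - x1 - x2 mod 47 = 42^2 - 36 - 4 = 32
y3 = s (x1 - x3) - y1 mod 47 = 42 * (36 - 32) - 38 = 36

P + Q = (32, 36)


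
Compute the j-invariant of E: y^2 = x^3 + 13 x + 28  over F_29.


Delta = -16(4 a^3 + 27 b^2) mod 29 = 16
-1728 * (4 a)^3 = -1728 * (4*13)^3 mod 29 = 18
j = 18 * 16^(-1) mod 29 = 12

j = 12 (mod 29)


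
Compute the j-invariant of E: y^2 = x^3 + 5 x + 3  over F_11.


Delta = -16(4 a^3 + 27 b^2) mod 11 = 3
-1728 * (4 a)^3 = -1728 * (4*5)^3 mod 11 = 8
j = 8 * 3^(-1) mod 11 = 10

j = 10 (mod 11)


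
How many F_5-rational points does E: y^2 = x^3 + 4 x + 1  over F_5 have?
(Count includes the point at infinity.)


For each x in F_5, count y with y^2 = x^3 + 4 x + 1 mod 5:
  x = 0: RHS = 1, y in [1, 4]  -> 2 point(s)
  x = 1: RHS = 1, y in [1, 4]  -> 2 point(s)
  x = 3: RHS = 0, y in [0]  -> 1 point(s)
  x = 4: RHS = 1, y in [1, 4]  -> 2 point(s)
Affine points: 7. Add the point at infinity: total = 8.

#E(F_5) = 8


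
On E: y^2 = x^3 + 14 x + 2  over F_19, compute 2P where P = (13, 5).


Doubling: s = (3 x1^2 + a) / (2 y1)
s = (3*13^2 + 14) / (2*5) mod 19 = 16
x3 = s^2 - 2 x1 mod 19 = 16^2 - 2*13 = 2
y3 = s (x1 - x3) - y1 mod 19 = 16 * (13 - 2) - 5 = 0

2P = (2, 0)


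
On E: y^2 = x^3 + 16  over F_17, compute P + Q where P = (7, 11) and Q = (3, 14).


P != Q, so use the chord formula.
s = (y2 - y1) / (x2 - x1) = (3) / (13) mod 17 = 12
x3 = s^2 - x1 - x2 mod 17 = 12^2 - 7 - 3 = 15
y3 = s (x1 - x3) - y1 mod 17 = 12 * (7 - 15) - 11 = 12

P + Q = (15, 12)


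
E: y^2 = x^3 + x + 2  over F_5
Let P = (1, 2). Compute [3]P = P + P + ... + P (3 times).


k = 3 = 11_2 (binary, LSB first: 11)
Double-and-add from P = (1, 2):
  bit 0 = 1: acc = O + (1, 2) = (1, 2)
  bit 1 = 1: acc = (1, 2) + (4, 0) = (1, 3)

3P = (1, 3)


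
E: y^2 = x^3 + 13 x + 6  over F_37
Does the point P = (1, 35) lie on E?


Check whether y^2 = x^3 + 13 x + 6 (mod 37) for (x, y) = (1, 35).
LHS: y^2 = 35^2 mod 37 = 4
RHS: x^3 + 13 x + 6 = 1^3 + 13*1 + 6 mod 37 = 20
LHS != RHS

No, not on the curve


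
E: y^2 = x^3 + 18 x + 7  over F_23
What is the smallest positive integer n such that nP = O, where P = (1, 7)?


Compute successive multiples of P until we hit O:
  1P = (1, 7)
  2P = (6, 20)
  3P = (20, 8)
  4P = (15, 8)
  5P = (9, 22)
  6P = (14, 6)
  7P = (11, 15)
  8P = (19, 20)
  ... (continuing to 22P)
  22P = O

ord(P) = 22


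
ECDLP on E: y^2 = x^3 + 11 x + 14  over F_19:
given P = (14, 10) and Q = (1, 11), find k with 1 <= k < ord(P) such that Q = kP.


Enumerate multiples of P until we hit Q = (1, 11):
  1P = (14, 10)
  2P = (15, 18)
  3P = (16, 12)
  4P = (9, 14)
  5P = (5, 17)
  6P = (6, 7)
  7P = (3, 6)
  8P = (7, 15)
  9P = (2, 14)
  10P = (1, 11)
Match found at i = 10.

k = 10


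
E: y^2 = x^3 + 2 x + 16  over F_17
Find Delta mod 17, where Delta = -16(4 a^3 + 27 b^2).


4 a^3 + 27 b^2 = 4*2^3 + 27*16^2 = 32 + 6912 = 6944
Delta = -16 * (6944) = -111104
Delta mod 17 = 8

Delta = 8 (mod 17)


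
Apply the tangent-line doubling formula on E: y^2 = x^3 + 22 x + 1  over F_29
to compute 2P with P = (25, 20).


Doubling: s = (3 x1^2 + a) / (2 y1)
s = (3*25^2 + 22) / (2*20) mod 29 = 9
x3 = s^2 - 2 x1 mod 29 = 9^2 - 2*25 = 2
y3 = s (x1 - x3) - y1 mod 29 = 9 * (25 - 2) - 20 = 13

2P = (2, 13)


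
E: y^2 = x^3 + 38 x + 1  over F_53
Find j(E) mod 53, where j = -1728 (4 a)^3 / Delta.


Delta = -16(4 a^3 + 27 b^2) mod 53 = 17
-1728 * (4 a)^3 = -1728 * (4*38)^3 mod 53 = 5
j = 5 * 17^(-1) mod 53 = 19

j = 19 (mod 53)


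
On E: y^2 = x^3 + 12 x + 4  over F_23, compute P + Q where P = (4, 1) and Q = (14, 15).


P != Q, so use the chord formula.
s = (y2 - y1) / (x2 - x1) = (14) / (10) mod 23 = 6
x3 = s^2 - x1 - x2 mod 23 = 6^2 - 4 - 14 = 18
y3 = s (x1 - x3) - y1 mod 23 = 6 * (4 - 18) - 1 = 7

P + Q = (18, 7)


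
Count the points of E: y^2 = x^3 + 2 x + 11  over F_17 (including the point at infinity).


For each x in F_17, count y with y^2 = x^3 + 2 x + 11 mod 17:
  x = 4: RHS = 15, y in [7, 10]  -> 2 point(s)
  x = 6: RHS = 1, y in [1, 16]  -> 2 point(s)
  x = 11: RHS = 4, y in [2, 15]  -> 2 point(s)
  x = 15: RHS = 16, y in [4, 13]  -> 2 point(s)
  x = 16: RHS = 8, y in [5, 12]  -> 2 point(s)
Affine points: 10. Add the point at infinity: total = 11.

#E(F_17) = 11


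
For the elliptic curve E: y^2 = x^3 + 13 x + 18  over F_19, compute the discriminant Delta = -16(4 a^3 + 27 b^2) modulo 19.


4 a^3 + 27 b^2 = 4*13^3 + 27*18^2 = 8788 + 8748 = 17536
Delta = -16 * (17536) = -280576
Delta mod 19 = 16

Delta = 16 (mod 19)


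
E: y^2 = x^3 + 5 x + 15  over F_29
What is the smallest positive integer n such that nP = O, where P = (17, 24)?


Compute successive multiples of P until we hit O:
  1P = (17, 24)
  2P = (2, 2)
  3P = (3, 12)
  4P = (5, 7)
  5P = (8, 25)
  6P = (28, 3)
  7P = (20, 16)
  8P = (12, 11)
  ... (continuing to 30P)
  30P = O

ord(P) = 30
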